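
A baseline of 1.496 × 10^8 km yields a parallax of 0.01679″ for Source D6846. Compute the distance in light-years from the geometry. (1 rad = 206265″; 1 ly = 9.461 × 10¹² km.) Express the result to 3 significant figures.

θ = 0.01679″ = 0.01679/206265 = 8.1400 × 10^-8 rad.
d = B/θ = (1.496 × 10^8) / (8.1400 × 10^-8) = 1.8378 × 10^15 km = (1.8378 × 10^15) / (9.461 × 10^12) ly = 194.25 ly.

194 ly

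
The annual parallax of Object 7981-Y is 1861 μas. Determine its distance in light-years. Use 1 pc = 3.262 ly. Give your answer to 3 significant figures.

p = 1861 μas = 0.001861 arcsec.
d = 1/p = 1/0.001861 = 537.35 pc.
In light-years: 537.35 × 3.262 = 1752.8 ly.

1750 light years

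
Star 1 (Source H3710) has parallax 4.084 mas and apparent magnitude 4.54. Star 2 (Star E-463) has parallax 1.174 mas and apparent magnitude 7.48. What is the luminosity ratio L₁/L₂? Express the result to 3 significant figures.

d₁ = 1/p₁ = 1/0.004084″ = 244.86 pc; d₂ = 1/p₂ = 1/0.001174″ = 851.79 pc.
M₁ = m₁ − 5 log₁₀ d₁ + 5 = 4.54 − 11.9446 + 5 = -2.4046.
M₂ = 7.48 − 14.6517 + 5 = -2.1717.
L₁/L₂ = 10^(0.4(M₂ − M₁)) = 10^(0.4 × 0.2329) = 10^0.09316 = 1.2393.

L₁/L₂ = 1.24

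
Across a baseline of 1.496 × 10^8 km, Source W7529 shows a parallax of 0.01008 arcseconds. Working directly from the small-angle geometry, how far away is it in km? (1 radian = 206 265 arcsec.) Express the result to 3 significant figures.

θ = 0.01008″ = 0.01008/206265 = 4.8869 × 10^-8 rad.
d = B/θ = (1.496 × 10^8) / (4.8869 × 10^-8) = 3.0612 × 10^15 km.

3.06 × 10^15 km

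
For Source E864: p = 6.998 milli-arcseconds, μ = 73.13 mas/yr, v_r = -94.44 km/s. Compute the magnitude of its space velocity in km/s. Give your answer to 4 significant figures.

106.6 km/s

d = 1/p = 1/0.006998″ = 142.9 pc.
μ = 73.13 mas/yr = 0.07313 ″/yr.
v_t = 4.740 μ d = 4.740 × 0.07313 × 142.9 = 49.534 km/s.
v = √(v_r² + v_t²) = √((-94.44)² + 49.534²) = √11372.5 = 106.64 km/s.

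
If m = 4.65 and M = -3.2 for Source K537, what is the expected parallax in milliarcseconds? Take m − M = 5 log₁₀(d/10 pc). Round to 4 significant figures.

2.692 mas

m − M = 4.65 − (-3.2) = 7.85.
d = 10^((m−M)/5 + 1) = 10^2.570 = 371.54 pc.
p = 1/d = 1/371.54 = 0.0026915 arcsec = 2.6915 mas.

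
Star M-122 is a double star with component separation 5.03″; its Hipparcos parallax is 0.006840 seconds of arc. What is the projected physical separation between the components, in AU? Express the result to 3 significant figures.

735 AU

d = 1/p = 1/0.006840″ = 146.2 pc.
At distance d (pc), an angle of θ arcsec spans θ·d AU: s = 5.03 × 146.2 = 735.39 AU.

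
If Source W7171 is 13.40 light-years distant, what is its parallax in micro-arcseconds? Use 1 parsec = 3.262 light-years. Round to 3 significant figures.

d = 13.40 ly ÷ 3.262 = 4.1079 pc.
p = 1/d = 1/4.1079 = 0.24343 arcsec.
= 0.24343 × 10⁶ = 2.4343 × 10^5 μas.

243000 μas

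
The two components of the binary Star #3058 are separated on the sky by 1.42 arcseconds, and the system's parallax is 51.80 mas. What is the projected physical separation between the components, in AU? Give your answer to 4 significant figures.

d = 1/p = 1/0.05180″ = 19.305 pc.
At distance d (pc), an angle of θ arcsec spans θ·d AU: s = 1.42 × 19.305 = 27.413 AU.

27.41 AU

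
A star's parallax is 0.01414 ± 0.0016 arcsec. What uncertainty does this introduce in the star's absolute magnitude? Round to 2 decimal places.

σ_M = 0.25 mag

M = m − 5 log₁₀ d + 5 = m + 5 log₁₀ p + 5, so ∂M/∂p = 5/(p ln 10).
σ_M = (5/ln 10) · (σ_p/p) = 2.1715 × 0.0016/0.01414 = 2.1715 × 0.11315 = 0.24571.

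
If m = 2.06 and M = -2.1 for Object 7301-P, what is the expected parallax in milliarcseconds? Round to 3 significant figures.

14.7 mas

m − M = 2.06 − (-2.1) = 4.16.
d = 10^((m−M)/5 + 1) = 10^1.832 = 67.92 pc.
p = 1/d = 1/67.92 = 0.014723 arcsec = 14.723 mas.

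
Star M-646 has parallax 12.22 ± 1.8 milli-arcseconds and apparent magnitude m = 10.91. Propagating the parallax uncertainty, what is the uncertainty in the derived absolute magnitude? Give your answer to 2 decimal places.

σ_M = 0.32 mag

M = m − 5 log₁₀ d + 5 = m + 5 log₁₀ p + 5, so ∂M/∂p = 5/(p ln 10).
σ_M = (5/ln 10) · (σ_p/p) = 2.1715 × 1.8/12.22 = 2.1715 × 0.1473 = 0.31986.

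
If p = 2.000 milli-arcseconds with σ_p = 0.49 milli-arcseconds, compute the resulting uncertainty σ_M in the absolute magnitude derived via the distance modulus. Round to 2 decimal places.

σ_M = 0.53 mag

M = m − 5 log₁₀ d + 5 = m + 5 log₁₀ p + 5, so ∂M/∂p = 5/(p ln 10).
σ_M = (5/ln 10) · (σ_p/p) = 2.1715 × 0.49/2.000 = 2.1715 × 0.245 = 0.53202.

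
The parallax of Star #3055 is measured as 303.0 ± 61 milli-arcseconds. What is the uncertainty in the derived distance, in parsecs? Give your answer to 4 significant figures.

0.6644 pc

d = 1/p, so σ_d = σ_p / p².
σ_d = 0.0610 / (0.3030)² = 0.0610 / 0.091809 = 0.66442 pc.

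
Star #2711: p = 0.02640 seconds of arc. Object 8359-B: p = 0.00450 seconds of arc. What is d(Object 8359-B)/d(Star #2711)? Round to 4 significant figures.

5.867

Since d = 1/p, d_B/d_A = p_A/p_B.
= 0.02640 / 0.00450 = 5.8667.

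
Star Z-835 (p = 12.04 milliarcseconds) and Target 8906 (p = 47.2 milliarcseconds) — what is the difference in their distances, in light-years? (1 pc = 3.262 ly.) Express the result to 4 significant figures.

201.8 ly

d_A = 1/0.01204″ = 83.056 pc; d_B = 1/0.04720″ = 21.186 pc.
|d_B − d_A| = |21.186 − 83.056| = 61.87 pc = 61.87 × 3.262 ly = 201.82 ly.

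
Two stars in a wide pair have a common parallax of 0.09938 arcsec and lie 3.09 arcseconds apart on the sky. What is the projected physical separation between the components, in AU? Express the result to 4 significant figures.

d = 1/p = 1/0.09938″ = 10.062 pc.
At distance d (pc), an angle of θ arcsec spans θ·d AU: s = 3.09 × 10.062 = 31.092 AU.

31.09 AU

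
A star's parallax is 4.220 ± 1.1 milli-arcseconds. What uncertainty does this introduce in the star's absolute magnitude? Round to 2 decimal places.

M = m − 5 log₁₀ d + 5 = m + 5 log₁₀ p + 5, so ∂M/∂p = 5/(p ln 10).
σ_M = (5/ln 10) · (σ_p/p) = 2.1715 × 1.1/4.220 = 2.1715 × 0.26066 = 0.56602.

σ_M = 0.57 mag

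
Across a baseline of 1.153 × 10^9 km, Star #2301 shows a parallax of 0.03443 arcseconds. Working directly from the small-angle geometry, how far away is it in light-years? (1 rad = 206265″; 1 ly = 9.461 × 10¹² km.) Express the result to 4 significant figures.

730.1 ly

θ = 0.03443″ = 0.03443/206265 = 1.6692 × 10^-7 rad.
d = B/θ = (1.153 × 10^9) / (1.6692 × 10^-7) = 6.9075 × 10^15 km = (6.9075 × 10^15) / (9.461 × 10^12) ly = 730.1 ly.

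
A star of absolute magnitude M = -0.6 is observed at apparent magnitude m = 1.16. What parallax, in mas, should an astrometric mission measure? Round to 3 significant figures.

m − M = 1.16 − (-0.6) = 1.76.
d = 10^((m−M)/5 + 1) = 10^1.352 = 22.491 pc.
p = 1/d = 1/22.491 = 0.044462 arcsec = 44.462 mas.

44.5 mas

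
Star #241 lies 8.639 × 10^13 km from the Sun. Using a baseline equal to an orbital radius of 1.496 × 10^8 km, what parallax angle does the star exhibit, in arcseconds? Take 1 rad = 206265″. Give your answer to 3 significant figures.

θ ≈ B/d = (1.496 × 10^8) / (8.639 × 10^13) = 1.7317 × 10^-6 rad.
In arcseconds: 1.7317 × 10^-6 × 206265 = 0.35719″.

0.357 arcsec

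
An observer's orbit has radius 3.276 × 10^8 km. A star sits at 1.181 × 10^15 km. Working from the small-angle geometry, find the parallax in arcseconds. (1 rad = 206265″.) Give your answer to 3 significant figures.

θ ≈ B/d = (3.276 × 10^8) / (1.181 × 10^15) = 2.7739 × 10^-7 rad.
In arcseconds: 2.7739 × 10^-7 × 206265 = 0.057216″.

0.0572 arcsec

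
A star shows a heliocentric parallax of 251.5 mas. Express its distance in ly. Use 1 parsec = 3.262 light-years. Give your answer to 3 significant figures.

p = 251.5 mas = 0.2515 arcsec.
d = 1/p = 1/0.2515 = 3.9761 pc.
In light-years: 3.9761 × 3.262 = 12.97 ly.

13.0 ly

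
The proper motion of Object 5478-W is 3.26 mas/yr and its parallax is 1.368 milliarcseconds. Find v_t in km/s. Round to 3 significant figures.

11.3 km/s

d = 1/p = 1/0.001368″ = 730.99 pc.
μ = 3.26 mas/yr = 0.00326 ″/yr.
v_t = 4.74 × μ × d = 4.74 × 0.00326 × 730.99 = 11.296 km/s.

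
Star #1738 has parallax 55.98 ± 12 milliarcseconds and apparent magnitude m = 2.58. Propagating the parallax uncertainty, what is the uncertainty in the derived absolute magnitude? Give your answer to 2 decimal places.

M = m − 5 log₁₀ d + 5 = m + 5 log₁₀ p + 5, so ∂M/∂p = 5/(p ln 10).
σ_M = (5/ln 10) · (σ_p/p) = 2.1715 × 12/55.98 = 2.1715 × 0.21436 = 0.46548.

σ_M = 0.47 mag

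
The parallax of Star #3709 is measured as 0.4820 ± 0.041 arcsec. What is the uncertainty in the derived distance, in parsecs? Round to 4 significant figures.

d = 1/p, so σ_d = σ_p / p².
σ_d = 0.0410 / (0.4820)² = 0.0410 / 0.23232 = 0.17648 pc.

0.1765 pc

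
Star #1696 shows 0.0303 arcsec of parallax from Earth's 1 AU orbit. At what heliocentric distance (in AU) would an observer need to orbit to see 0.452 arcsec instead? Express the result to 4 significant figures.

14.92 AU

Parallax scales linearly with baseline: p ∝ B, so B = p_target / p_Earth × 1 AU.
B = 0.452 / 0.0303 = 14.917 AU.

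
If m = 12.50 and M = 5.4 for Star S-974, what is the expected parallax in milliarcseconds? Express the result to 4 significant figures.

m − M = 12.50 − 5.4 = 7.10.
d = 10^((m−M)/5 + 1) = 10^2.420 = 263.03 pc.
p = 1/d = 1/263.03 = 0.0038018 arcsec = 3.8018 mas.

3.802 mas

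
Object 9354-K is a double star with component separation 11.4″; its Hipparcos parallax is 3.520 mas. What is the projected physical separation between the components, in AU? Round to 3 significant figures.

3240 AU

d = 1/p = 1/0.003520″ = 284.09 pc.
At distance d (pc), an angle of θ arcsec spans θ·d AU: s = 11.4 × 284.09 = 3238.6 AU.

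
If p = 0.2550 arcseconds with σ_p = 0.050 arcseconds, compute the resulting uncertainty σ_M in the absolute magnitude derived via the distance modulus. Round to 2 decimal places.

σ_M = 0.43 mag

M = m − 5 log₁₀ d + 5 = m + 5 log₁₀ p + 5, so ∂M/∂p = 5/(p ln 10).
σ_M = (5/ln 10) · (σ_p/p) = 2.1715 × 0.050/0.2550 = 2.1715 × 0.19608 = 0.42579.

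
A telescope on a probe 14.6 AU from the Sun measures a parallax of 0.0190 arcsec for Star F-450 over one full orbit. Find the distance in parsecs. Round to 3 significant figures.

With baseline B (in AU) and parallax p (in arcsec), d = B/p parsecs.
d = 14.6 / 0.0190 = 768.42 pc.

768 pc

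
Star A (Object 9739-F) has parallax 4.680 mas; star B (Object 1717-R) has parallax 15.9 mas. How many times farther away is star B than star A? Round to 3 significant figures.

Since d = 1/p, d_B/d_A = p_A/p_B.
= 4.680 / 15.9 = 0.29434.

0.294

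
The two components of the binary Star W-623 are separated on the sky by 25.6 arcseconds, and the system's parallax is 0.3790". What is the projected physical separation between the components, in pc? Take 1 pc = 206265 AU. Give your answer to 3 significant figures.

0.000327 pc

d = 1/p = 1/0.3790″ = 2.6385 pc.
At distance d (pc), an angle of θ arcsec spans θ·d AU: s = 25.6 × 2.6385 = 67.546 AU.
= 67.546 / 206265 = 0.00032747 pc.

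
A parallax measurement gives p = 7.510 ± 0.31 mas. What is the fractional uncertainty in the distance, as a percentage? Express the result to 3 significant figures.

For d = 1/p, |σ_d/d| = |σ_p/p|.
σ_p/p = 0.31 / 7.510 = 0.041278 = 4.1278%.

4.13%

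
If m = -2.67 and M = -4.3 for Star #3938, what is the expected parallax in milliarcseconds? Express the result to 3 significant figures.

m − M = -2.67 − (-4.3) = 1.63.
d = 10^((m−M)/5 + 1) = 10^1.326 = 21.184 pc.
p = 1/d = 1/21.184 = 0.047205 arcsec = 47.205 mas.

47.2 mas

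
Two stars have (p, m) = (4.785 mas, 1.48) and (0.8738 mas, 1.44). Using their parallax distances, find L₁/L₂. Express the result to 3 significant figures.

L₁/L₂ = 0.0321

d₁ = 1/p₁ = 1/0.004785″ = 208.99 pc; d₂ = 1/p₂ = 1/0.0008738″ = 1144.4 pc.
M₁ = m₁ − 5 log₁₀ d₁ + 5 = 1.48 − 11.6006 + 5 = -5.1206.
M₂ = 1.44 − 15.2929 + 5 = -8.8529.
L₁/L₂ = 10^(0.4(M₂ − M₁)) = 10^(0.4 × (-3.7323)) = 10^(-1.49292) = 0.032143.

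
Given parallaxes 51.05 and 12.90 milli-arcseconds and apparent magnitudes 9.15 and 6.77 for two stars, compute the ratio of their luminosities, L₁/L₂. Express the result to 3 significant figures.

L₁/L₂ = 0.00713

d₁ = 1/p₁ = 1/0.05105″ = 19.589 pc; d₂ = 1/p₂ = 1/0.01290″ = 77.519 pc.
M₁ = m₁ − 5 log₁₀ d₁ + 5 = 9.15 − 6.4601 + 5 = 7.6899.
M₂ = 6.77 − 9.4470 + 5 = 2.3230.
L₁/L₂ = 10^(0.4(M₂ − M₁)) = 10^(0.4 × (-5.3669)) = 10^(-2.14676) = 0.0071325.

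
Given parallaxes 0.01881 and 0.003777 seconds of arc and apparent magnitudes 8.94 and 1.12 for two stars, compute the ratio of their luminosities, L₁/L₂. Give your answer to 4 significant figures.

L₁/L₂ = 3.003 × 10^-5

d₁ = 1/p₁ = 1/0.01881″ = 53.163 pc; d₂ = 1/p₂ = 1/0.003777″ = 264.76 pc.
M₁ = m₁ − 5 log₁₀ d₁ + 5 = 8.94 − 8.6280 + 5 = 5.3120.
M₂ = 1.12 − 12.1143 + 5 = -5.9943.
L₁/L₂ = 10^(0.4(M₂ − M₁)) = 10^(0.4 × (-11.3063)) = 10^(-4.52252) = 0.000030025.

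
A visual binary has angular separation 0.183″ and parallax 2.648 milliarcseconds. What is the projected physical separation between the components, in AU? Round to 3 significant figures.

d = 1/p = 1/0.002648″ = 377.64 pc.
At distance d (pc), an angle of θ arcsec spans θ·d AU: s = 0.183 × 377.64 = 69.108 AU.

69.1 AU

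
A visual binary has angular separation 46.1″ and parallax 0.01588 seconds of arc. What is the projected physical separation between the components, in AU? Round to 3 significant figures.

2900 AU

d = 1/p = 1/0.01588″ = 62.972 pc.
At distance d (pc), an angle of θ arcsec spans θ·d AU: s = 46.1 × 62.972 = 2903 AU.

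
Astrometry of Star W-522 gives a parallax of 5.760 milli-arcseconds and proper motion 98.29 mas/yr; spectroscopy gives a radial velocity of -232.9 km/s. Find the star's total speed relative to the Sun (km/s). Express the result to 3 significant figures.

247 km/s

d = 1/p = 1/0.005760″ = 173.61 pc.
μ = 98.29 mas/yr = 0.09829 ″/yr.
v_t = 4.740 μ d = 4.740 × 0.09829 × 173.61 = 80.884 km/s.
v = √(v_r² + v_t²) = √((-232.9)² + 80.884²) = √60784.6 = 246.55 km/s.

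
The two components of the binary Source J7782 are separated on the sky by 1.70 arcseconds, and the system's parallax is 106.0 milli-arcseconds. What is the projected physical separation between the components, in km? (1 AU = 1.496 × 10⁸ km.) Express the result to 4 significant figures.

2.399 × 10^9 km

d = 1/p = 1/0.1060″ = 9.434 pc.
At distance d (pc), an angle of θ arcsec spans θ·d AU: s = 1.70 × 9.434 = 16.038 AU.
= 16.038 × 1.496 × 10⁸ km = 2.3993 × 10^9 km.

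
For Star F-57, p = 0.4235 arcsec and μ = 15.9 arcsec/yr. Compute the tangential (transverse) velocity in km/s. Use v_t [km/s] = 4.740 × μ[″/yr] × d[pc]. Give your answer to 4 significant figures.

178.0 km/s

d = 1/p = 1/0.4235″ = 2.3613 pc.
v_t = 4.74 × μ × d = 4.74 × 15.9 × 2.3613 = 177.96 km/s.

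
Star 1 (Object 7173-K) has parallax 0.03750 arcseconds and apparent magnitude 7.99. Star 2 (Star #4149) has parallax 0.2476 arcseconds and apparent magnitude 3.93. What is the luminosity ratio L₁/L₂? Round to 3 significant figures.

L₁/L₂ = 1.04

d₁ = 1/p₁ = 1/0.03750″ = 26.667 pc; d₂ = 1/p₂ = 1/0.2476″ = 4.0388 pc.
M₁ = m₁ − 5 log₁₀ d₁ + 5 = 7.99 − 7.1299 + 5 = 5.8601.
M₂ = 3.93 − 3.0313 + 5 = 5.8987.
L₁/L₂ = 10^(0.4(M₂ − M₁)) = 10^(0.4 × 0.0386) = 10^0.01544 = 1.0362.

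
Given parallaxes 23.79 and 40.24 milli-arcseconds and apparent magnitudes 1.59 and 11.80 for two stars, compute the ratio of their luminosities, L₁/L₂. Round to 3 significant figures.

L₁/L₂ = 34700

d₁ = 1/p₁ = 1/0.02379″ = 42.034 pc; d₂ = 1/p₂ = 1/0.04024″ = 24.851 pc.
M₁ = m₁ − 5 log₁₀ d₁ + 5 = 1.59 − 8.1180 + 5 = -1.5280.
M₂ = 11.80 − 6.9767 + 5 = 9.8233.
L₁/L₂ = 10^(0.4(M₂ − M₁)) = 10^(0.4 × 11.3513) = 10^4.54052 = 34715.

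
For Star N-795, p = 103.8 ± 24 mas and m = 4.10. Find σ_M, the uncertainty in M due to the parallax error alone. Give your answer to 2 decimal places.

σ_M = 0.50 mag

M = m − 5 log₁₀ d + 5 = m + 5 log₁₀ p + 5, so ∂M/∂p = 5/(p ln 10).
σ_M = (5/ln 10) · (σ_p/p) = 2.1715 × 24/103.8 = 2.1715 × 0.23121 = 0.50207.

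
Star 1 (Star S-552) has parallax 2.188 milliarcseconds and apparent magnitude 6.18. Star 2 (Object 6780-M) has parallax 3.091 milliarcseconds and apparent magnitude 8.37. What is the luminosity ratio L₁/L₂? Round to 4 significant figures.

d₁ = 1/p₁ = 1/0.002188″ = 457.04 pc; d₂ = 1/p₂ = 1/0.003091″ = 323.52 pc.
M₁ = m₁ − 5 log₁₀ d₁ + 5 = 6.18 − 13.2998 + 5 = -2.1198.
M₂ = 8.37 − 12.5495 + 5 = 0.8205.
L₁/L₂ = 10^(0.4(M₂ − M₁)) = 10^(0.4 × 2.9403) = 10^1.17612 = 15.001.

L₁/L₂ = 15.00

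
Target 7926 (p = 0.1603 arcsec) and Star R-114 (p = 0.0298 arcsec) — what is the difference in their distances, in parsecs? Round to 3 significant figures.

27.3 pc

d_A = 1/0.1603″ = 6.2383 pc; d_B = 1/0.02980″ = 33.557 pc.
|d_B − d_A| = |33.557 − 6.2383| = 27.319 pc.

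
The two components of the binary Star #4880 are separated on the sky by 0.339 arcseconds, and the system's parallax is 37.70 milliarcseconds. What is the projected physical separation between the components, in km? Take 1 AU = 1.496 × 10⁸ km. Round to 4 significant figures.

1.345 × 10^9 km

d = 1/p = 1/0.03770″ = 26.525 pc.
At distance d (pc), an angle of θ arcsec spans θ·d AU: s = 0.339 × 26.525 = 8.992 AU.
= 8.992 × 1.496 × 10⁸ km = 1.3452 × 10^9 km.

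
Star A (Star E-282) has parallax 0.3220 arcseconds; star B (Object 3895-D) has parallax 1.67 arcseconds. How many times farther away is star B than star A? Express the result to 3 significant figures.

Since d = 1/p, d_B/d_A = p_A/p_B.
= 0.3220 / 1.67 = 0.19281.

0.193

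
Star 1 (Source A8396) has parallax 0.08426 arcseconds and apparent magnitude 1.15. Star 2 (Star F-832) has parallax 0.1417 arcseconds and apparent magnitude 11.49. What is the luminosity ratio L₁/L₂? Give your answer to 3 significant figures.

d₁ = 1/p₁ = 1/0.08426″ = 11.868 pc; d₂ = 1/p₂ = 1/0.1417″ = 7.0572 pc.
M₁ = m₁ − 5 log₁₀ d₁ + 5 = 1.15 − 5.3719 + 5 = 0.7781.
M₂ = 11.49 − 4.2432 + 5 = 12.2468.
L₁/L₂ = 10^(0.4(M₂ − M₁)) = 10^(0.4 × 11.4687) = 10^4.58748 = 38679.

L₁/L₂ = 38700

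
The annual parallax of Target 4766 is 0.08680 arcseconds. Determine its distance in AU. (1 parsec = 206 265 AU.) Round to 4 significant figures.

d = 1/p = 1/0.08680 = 11.521 pc.
In AU: 11.521 × 206265 = 2.3764 × 10^6 AU.

2.376 × 10^6 AU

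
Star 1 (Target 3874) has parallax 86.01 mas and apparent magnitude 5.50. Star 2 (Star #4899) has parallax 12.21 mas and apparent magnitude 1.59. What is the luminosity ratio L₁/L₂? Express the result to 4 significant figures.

L₁/L₂ = 0.0005500

d₁ = 1/p₁ = 1/0.08601″ = 11.627 pc; d₂ = 1/p₂ = 1/0.01221″ = 81.9 pc.
M₁ = m₁ − 5 log₁₀ d₁ + 5 = 5.50 − 5.3273 + 5 = 5.1727.
M₂ = 1.59 − 9.5664 + 5 = -2.9764.
L₁/L₂ = 10^(0.4(M₂ − M₁)) = 10^(0.4 × (-8.1491)) = 10^(-3.25964) = 0.00055.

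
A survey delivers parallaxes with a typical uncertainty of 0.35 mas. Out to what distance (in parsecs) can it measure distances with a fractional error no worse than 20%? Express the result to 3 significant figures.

571 pc

σ_d/d = σ_p/p, so the condition is σ_p/p ≤ 0.20, i.e. p ≥ σ_p/0.20.
p_min = 0.35/0.20 = 1.75 mas = 0.00175 arcsec.
d_max = 1/p_min = 1/0.00175 = 571.43 pc.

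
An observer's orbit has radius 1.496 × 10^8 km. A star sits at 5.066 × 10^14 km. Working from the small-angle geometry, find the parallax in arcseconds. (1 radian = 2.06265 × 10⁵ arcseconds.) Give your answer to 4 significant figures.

θ ≈ B/d = (1.496 × 10^8) / (5.066 × 10^14) = 2.9530 × 10^-7 rad.
In arcseconds: 2.9530 × 10^-7 × 206265 = 0.06091″.

0.06091 arcsec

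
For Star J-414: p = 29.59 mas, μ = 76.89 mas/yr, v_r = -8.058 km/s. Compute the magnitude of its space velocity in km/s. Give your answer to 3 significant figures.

d = 1/p = 1/0.02959″ = 33.795 pc.
μ = 76.89 mas/yr = 0.07689 ″/yr.
v_t = 4.740 μ d = 4.740 × 0.07689 × 33.795 = 12.317 km/s.
v = √(v_r² + v_t²) = √((-8.058)² + 12.317²) = √216.64 = 14.719 km/s.

14.7 km/s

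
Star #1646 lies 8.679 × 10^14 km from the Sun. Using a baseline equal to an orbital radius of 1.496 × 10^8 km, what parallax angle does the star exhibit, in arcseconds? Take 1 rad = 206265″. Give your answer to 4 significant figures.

θ ≈ B/d = (1.496 × 10^8) / (8.679 × 10^14) = 1.7237 × 10^-7 rad.
In arcseconds: 1.7237 × 10^-7 × 206265 = 0.035554″.

0.03555 arcsec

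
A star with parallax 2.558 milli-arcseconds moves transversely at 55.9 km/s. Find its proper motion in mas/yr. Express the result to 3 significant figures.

d = 1/p = 1/0.002558″ = 390.93 pc.
μ = v_t / (4.74 d) = 55.9 / (4.74 × 390.93) = 55.9 / 1853 = 0.030167 ″/yr = 30.167 mas/yr.

30.2 mas/yr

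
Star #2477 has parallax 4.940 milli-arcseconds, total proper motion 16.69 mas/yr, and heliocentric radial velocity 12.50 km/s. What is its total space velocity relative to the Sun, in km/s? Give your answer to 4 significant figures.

20.32 km/s

d = 1/p = 1/0.004940″ = 202.43 pc.
μ = 16.69 mas/yr = 0.01669 ″/yr.
v_t = 4.740 μ d = 4.740 × 0.01669 × 202.43 = 16.014 km/s.
v = √(v_r² + v_t²) = √(12.50² + 16.014²) = √412.698 = 20.315 km/s.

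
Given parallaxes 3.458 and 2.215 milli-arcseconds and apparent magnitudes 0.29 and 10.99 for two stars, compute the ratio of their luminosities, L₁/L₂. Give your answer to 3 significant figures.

d₁ = 1/p₁ = 1/0.003458″ = 289.18 pc; d₂ = 1/p₂ = 1/0.002215″ = 451.47 pc.
M₁ = m₁ − 5 log₁₀ d₁ + 5 = 0.29 − 12.3058 + 5 = -7.0158.
M₂ = 10.99 − 13.2731 + 5 = 2.7169.
L₁/L₂ = 10^(0.4(M₂ − M₁)) = 10^(0.4 × 9.7327) = 10^3.89308 = 7817.7.

L₁/L₂ = 7820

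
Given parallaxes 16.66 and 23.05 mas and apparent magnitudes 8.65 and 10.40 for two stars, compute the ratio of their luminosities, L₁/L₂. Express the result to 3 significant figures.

d₁ = 1/p₁ = 1/0.01666″ = 60.024 pc; d₂ = 1/p₂ = 1/0.02305″ = 43.384 pc.
M₁ = m₁ − 5 log₁₀ d₁ + 5 = 8.65 − 8.8916 + 5 = 4.7584.
M₂ = 10.40 − 8.1866 + 5 = 7.2134.
L₁/L₂ = 10^(0.4(M₂ − M₁)) = 10^(0.4 × 2.4550) = 10^0.98200 = 9.594.

L₁/L₂ = 9.59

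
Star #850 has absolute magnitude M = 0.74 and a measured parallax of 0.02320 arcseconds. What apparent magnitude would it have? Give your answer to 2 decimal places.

m = 3.91

d = 1/p = 1/0.02320″ = 43.103 pc.
m − M = 5 log₁₀ d − 5 = 5 log₁₀(43.103) − 5 = 8.1725 − 5 = 3.1725.
m = M + (m − M) = 0.74 + 3.1725 = 3.91.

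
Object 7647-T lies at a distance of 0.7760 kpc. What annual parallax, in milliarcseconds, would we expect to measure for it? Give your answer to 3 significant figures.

d = 0.7760 kpc = 776 pc.
p = 1/d = 1/776 = 0.0012887 arcsec.
= 0.0012887 × 1000 = 1.2887 mas.

1.29 mas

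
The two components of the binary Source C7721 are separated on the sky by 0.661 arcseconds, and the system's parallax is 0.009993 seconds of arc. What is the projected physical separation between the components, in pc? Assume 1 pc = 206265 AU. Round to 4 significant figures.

d = 1/p = 1/0.009993″ = 100.07 pc.
At distance d (pc), an angle of θ arcsec spans θ·d AU: s = 0.661 × 100.07 = 66.146 AU.
= 66.146 / 206265 = 0.00032068 pc.

0.0003207 pc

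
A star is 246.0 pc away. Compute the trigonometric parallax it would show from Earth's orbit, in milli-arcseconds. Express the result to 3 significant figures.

p = 1/d = 1/246 = 0.004065 arcsec.
= 0.004065 × 1000 = 4.065 mas.

4.07 mas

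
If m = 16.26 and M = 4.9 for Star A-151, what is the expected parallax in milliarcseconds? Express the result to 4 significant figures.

m − M = 16.26 − 4.9 = 11.36.
d = 10^((m−M)/5 + 1) = 10^3.272 = 1870.7 pc.
p = 1/d = 1/1870.7 = 0.00053456 arcsec = 0.53456 mas.

0.5346 mas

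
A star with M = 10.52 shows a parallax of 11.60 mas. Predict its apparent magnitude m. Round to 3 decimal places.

d = 1/p = 1/0.01160″ = 86.207 pc.
m − M = 5 log₁₀ d − 5 = 5 log₁₀(86.207) − 5 = 9.6777 − 5 = 4.6777.
m = M + (m − M) = 10.52 + 4.6777 = 15.198.

m = 15.198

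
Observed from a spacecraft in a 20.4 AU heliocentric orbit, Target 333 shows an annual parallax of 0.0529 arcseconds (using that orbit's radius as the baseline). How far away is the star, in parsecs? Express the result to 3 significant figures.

386 pc

With baseline B (in AU) and parallax p (in arcsec), d = B/p parsecs.
d = 20.4 / 0.0529 = 385.63 pc.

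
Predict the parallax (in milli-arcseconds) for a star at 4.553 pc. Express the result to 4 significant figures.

p = 1/d = 1/4.553 = 0.21964 arcsec.
= 0.21964 × 1000 = 219.64 mas.

219.6 mas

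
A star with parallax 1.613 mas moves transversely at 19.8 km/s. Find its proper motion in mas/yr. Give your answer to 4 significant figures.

6.738 mas/yr

d = 1/p = 1/0.001613″ = 619.96 pc.
μ = v_t / (4.74 d) = 19.8 / (4.74 × 619.96) = 19.8 / 2938.6 = 0.0067379 ″/yr = 6.7379 mas/yr.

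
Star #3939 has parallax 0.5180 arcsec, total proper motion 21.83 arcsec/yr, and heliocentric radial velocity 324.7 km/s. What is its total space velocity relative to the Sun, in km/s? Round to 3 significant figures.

381 km/s

d = 1/p = 1/0.5180″ = 1.9305 pc.
v_t = 4.740 μ d = 4.740 × 21.83 × 1.9305 = 199.76 km/s.
v = √(v_r² + v_t²) = √(324.7² + 199.76²) = √145334 = 381.23 km/s.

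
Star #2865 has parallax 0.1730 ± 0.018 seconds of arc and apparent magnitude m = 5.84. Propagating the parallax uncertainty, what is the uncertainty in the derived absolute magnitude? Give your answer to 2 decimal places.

M = m − 5 log₁₀ d + 5 = m + 5 log₁₀ p + 5, so ∂M/∂p = 5/(p ln 10).
σ_M = (5/ln 10) · (σ_p/p) = 2.1715 × 0.018/0.1730 = 2.1715 × 0.10405 = 0.22594.

σ_M = 0.23 mag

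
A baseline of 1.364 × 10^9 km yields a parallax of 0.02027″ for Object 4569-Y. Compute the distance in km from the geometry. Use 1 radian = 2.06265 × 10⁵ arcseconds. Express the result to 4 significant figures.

θ = 0.02027″ = 0.02027/206265 = 9.8272 × 10^-8 rad.
d = B/θ = (1.364 × 10^9) / (9.8272 × 10^-8) = 1.3880 × 10^16 km.

1.388 × 10^16 km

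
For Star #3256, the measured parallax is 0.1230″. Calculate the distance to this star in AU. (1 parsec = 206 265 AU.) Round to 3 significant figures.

1.68 × 10^6 AU

d = 1/p = 1/0.1230 = 8.1301 pc.
In AU: 8.1301 × 206265 = 1.6770 × 10^6 AU.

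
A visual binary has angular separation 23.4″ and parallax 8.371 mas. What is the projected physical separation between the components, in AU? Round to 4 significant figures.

2795 AU

d = 1/p = 1/0.008371″ = 119.46 pc.
At distance d (pc), an angle of θ arcsec spans θ·d AU: s = 23.4 × 119.46 = 2795.4 AU.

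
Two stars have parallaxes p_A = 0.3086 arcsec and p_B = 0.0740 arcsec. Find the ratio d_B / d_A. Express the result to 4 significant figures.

4.170

Since d = 1/p, d_B/d_A = p_A/p_B.
= 0.3086 / 0.0740 = 4.1703.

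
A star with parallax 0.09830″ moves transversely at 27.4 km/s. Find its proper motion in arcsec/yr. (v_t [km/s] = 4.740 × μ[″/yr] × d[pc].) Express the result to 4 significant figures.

0.5682 arcsec/yr

d = 1/p = 1/0.09830″ = 10.173 pc.
μ = v_t / (4.74 d) = 27.4 / (4.74 × 10.173) = 27.4 / 48.22 = 0.56823 ″/yr.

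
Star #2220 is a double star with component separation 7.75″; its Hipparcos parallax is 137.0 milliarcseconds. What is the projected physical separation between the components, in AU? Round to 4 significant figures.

d = 1/p = 1/0.1370″ = 7.2993 pc.
At distance d (pc), an angle of θ arcsec spans θ·d AU: s = 7.75 × 7.2993 = 56.57 AU.

56.57 AU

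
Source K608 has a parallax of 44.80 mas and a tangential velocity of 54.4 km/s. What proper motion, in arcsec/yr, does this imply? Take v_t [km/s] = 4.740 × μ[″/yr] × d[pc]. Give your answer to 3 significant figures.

d = 1/p = 1/0.04480″ = 22.321 pc.
μ = v_t / (4.74 d) = 54.4 / (4.74 × 22.321) = 54.4 / 105.8 = 0.51418 ″/yr.

0.514 arcsec/yr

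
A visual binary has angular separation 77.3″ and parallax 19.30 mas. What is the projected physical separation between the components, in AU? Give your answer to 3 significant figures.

4010 AU

d = 1/p = 1/0.01930″ = 51.813 pc.
At distance d (pc), an angle of θ arcsec spans θ·d AU: s = 77.3 × 51.813 = 4005.1 AU.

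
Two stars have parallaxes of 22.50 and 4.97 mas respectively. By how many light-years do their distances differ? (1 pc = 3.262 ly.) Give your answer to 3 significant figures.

d_A = 1/0.02250″ = 44.444 pc; d_B = 1/0.004970″ = 201.21 pc.
|d_B − d_A| = |201.21 − 44.444| = 156.77 pc = 156.77 × 3.262 ly = 511.38 ly.

511 ly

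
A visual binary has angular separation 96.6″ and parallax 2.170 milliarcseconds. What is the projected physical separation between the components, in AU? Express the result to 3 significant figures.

44500 AU

d = 1/p = 1/0.002170″ = 460.83 pc.
At distance d (pc), an angle of θ arcsec spans θ·d AU: s = 96.6 × 460.83 = 44516 AU.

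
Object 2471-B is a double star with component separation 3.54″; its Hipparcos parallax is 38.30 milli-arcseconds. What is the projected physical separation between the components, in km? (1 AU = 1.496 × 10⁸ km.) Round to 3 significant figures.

1.38 × 10^10 km

d = 1/p = 1/0.03830″ = 26.11 pc.
At distance d (pc), an angle of θ arcsec spans θ·d AU: s = 3.54 × 26.11 = 92.429 AU.
= 92.429 × 1.496 × 10⁸ km = 1.3827 × 10^10 km.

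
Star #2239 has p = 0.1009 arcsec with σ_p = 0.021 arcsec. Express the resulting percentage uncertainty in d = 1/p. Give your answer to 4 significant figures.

For d = 1/p, |σ_d/d| = |σ_p/p|.
σ_p/p = 0.021 / 0.1009 = 0.20813 = 20.813%.

20.81%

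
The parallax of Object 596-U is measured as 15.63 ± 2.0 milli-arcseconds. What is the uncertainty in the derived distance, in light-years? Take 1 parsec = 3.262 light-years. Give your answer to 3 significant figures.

d = 1/p, so σ_d = σ_p / p².
σ_d = 0.00200 / (0.01563)² = 0.00200 / 0.0002443 = 8.1867 pc = 8.1867 × 3.262 ly = 26.705 ly.

26.7 ly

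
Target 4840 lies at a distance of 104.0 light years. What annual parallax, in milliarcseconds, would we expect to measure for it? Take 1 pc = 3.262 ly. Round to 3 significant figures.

31.4 mas

d = 104.0 ly ÷ 3.262 = 31.882 pc.
p = 1/d = 1/31.882 = 0.031366 arcsec.
= 0.031366 × 1000 = 31.366 mas.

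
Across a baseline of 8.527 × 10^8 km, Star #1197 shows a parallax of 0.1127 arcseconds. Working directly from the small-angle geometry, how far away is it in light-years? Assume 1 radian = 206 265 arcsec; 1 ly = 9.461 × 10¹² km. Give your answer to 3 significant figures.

165 ly

θ = 0.1127″ = 0.1127/206265 = 5.4638 × 10^-7 rad.
d = B/θ = (8.527 × 10^8) / (5.4638 × 10^-7) = 1.5606 × 10^15 km = (1.5606 × 10^15) / (9.461 × 10^12) ly = 164.95 ly.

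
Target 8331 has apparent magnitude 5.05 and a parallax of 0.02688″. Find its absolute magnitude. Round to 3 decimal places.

M = 2.197

d = 1/p = 1/0.02688″ = 37.202 pc.
m − M = 5 log₁₀(37.202) − 5 = 7.8528 − 5 = 2.8528.
M = m − (m − M) = 5.05 − 2.8528 = 2.197.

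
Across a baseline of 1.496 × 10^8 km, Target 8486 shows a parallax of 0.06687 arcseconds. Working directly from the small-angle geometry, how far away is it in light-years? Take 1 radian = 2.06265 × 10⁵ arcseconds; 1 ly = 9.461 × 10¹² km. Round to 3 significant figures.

θ = 0.06687″ = 0.06687/206265 = 3.2419 × 10^-7 rad.
d = B/θ = (1.496 × 10^8) / (3.2419 × 10^-7) = 4.6146 × 10^14 km = (4.6146 × 10^14) / (9.461 × 10^12) ly = 48.775 ly.

48.8 ly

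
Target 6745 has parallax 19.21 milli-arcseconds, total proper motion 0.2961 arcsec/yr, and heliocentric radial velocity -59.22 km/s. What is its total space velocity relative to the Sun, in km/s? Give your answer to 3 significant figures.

94.0 km/s

d = 1/p = 1/0.01921″ = 52.056 pc.
v_t = 4.740 μ d = 4.740 × 0.2961 × 52.056 = 73.061 km/s.
v = √(v_r² + v_t²) = √((-59.22)² + 73.061²) = √8844.92 = 94.047 km/s.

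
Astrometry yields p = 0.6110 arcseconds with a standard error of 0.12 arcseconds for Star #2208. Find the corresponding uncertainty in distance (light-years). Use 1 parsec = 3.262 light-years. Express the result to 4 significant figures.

d = 1/p, so σ_d = σ_p / p².
σ_d = 0.120 / (0.6110)² = 0.120 / 0.37332 = 0.32144 pc = 0.32144 × 3.262 ly = 1.0485 ly.

1.049 ly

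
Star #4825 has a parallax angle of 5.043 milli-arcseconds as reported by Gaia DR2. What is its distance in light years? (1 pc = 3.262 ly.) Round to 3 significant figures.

p = 5.043 milli-arcseconds = 0.005043 arcsec.
d = 1/p = 1/0.005043 = 198.29 pc.
In light-years: 198.29 × 3.262 = 646.82 ly.

647 light years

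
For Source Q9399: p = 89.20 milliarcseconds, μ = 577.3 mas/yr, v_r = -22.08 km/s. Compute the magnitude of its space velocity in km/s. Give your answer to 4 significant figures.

37.80 km/s

d = 1/p = 1/0.08920″ = 11.211 pc.
μ = 577.3 mas/yr = 0.5773 ″/yr.
v_t = 4.740 μ d = 4.740 × 0.5773 × 11.211 = 30.678 km/s.
v = √(v_r² + v_t²) = √((-22.08)² + 30.678²) = √1428.67 = 37.798 km/s.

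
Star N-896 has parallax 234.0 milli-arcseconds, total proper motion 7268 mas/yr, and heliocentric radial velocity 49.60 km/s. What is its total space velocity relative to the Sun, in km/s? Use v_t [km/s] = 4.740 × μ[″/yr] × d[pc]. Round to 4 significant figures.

155.4 km/s

d = 1/p = 1/0.2340″ = 4.2735 pc.
μ = 7268 mas/yr = 7.268 ″/yr.
v_t = 4.740 μ d = 4.740 × 7.268 × 4.2735 = 147.22 km/s.
v = √(v_r² + v_t²) = √(49.60² + 147.22²) = √24133.9 = 155.35 km/s.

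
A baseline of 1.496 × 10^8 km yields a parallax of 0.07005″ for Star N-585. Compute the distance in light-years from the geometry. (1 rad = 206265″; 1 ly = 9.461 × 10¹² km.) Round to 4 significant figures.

46.56 ly

θ = 0.07005″ = 0.07005/206265 = 3.3961 × 10^-7 rad.
d = B/θ = (1.496 × 10^8) / (3.3961 × 10^-7) = 4.4051 × 10^14 km = (4.4051 × 10^14) / (9.461 × 10^12) ly = 46.561 ly.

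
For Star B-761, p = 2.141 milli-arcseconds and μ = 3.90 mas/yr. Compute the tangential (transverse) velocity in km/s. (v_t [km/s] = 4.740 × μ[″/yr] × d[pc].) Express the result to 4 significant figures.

8.634 km/s

d = 1/p = 1/0.002141″ = 467.07 pc.
μ = 3.90 mas/yr = 0.00390 ″/yr.
v_t = 4.74 × μ × d = 4.74 × 0.00390 × 467.07 = 8.6343 km/s.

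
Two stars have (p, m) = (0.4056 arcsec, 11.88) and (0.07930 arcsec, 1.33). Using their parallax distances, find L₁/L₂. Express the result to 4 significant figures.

d₁ = 1/p₁ = 1/0.4056″ = 2.4655 pc; d₂ = 1/p₂ = 1/0.07930″ = 12.61 pc.
M₁ = m₁ − 5 log₁₀ d₁ + 5 = 11.88 − 1.9595 + 5 = 14.9205.
M₂ = 1.33 − 5.5036 + 5 = 0.8264.
L₁/L₂ = 10^(0.4(M₂ − M₁)) = 10^(0.4 × (-14.0941)) = 10^(-5.63764) = 0.0000023034.

L₁/L₂ = 2.303 × 10^-6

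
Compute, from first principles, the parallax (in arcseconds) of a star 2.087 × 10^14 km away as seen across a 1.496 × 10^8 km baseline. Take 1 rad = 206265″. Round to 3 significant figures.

0.148 arcsec

θ ≈ B/d = (1.496 × 10^8) / (2.087 × 10^14) = 7.1682 × 10^-7 rad.
In arcseconds: 7.1682 × 10^-7 × 206265 = 0.14785″.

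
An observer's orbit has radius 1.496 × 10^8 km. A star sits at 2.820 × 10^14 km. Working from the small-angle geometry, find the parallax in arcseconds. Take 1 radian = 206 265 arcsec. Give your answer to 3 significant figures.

0.109 arcsec

θ ≈ B/d = (1.496 × 10^8) / (2.820 × 10^14) = 5.3050 × 10^-7 rad.
In arcseconds: 5.3050 × 10^-7 × 206265 = 0.10942″.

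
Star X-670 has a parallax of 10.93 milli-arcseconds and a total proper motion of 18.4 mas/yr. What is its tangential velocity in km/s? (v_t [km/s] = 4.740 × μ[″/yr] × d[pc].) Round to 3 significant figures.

d = 1/p = 1/0.01093″ = 91.491 pc.
μ = 18.4 mas/yr = 0.0184 ″/yr.
v_t = 4.74 × μ × d = 4.74 × 0.0184 × 91.491 = 7.9795 km/s.

7.98 km/s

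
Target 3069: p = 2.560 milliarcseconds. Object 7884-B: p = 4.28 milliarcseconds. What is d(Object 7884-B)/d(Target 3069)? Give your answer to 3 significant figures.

Since d = 1/p, d_B/d_A = p_A/p_B.
= 2.560 / 4.28 = 0.59813.

0.598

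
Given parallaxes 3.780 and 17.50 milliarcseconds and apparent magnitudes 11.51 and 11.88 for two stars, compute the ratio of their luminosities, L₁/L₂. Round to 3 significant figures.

d₁ = 1/p₁ = 1/0.003780″ = 264.55 pc; d₂ = 1/p₂ = 1/0.01750″ = 57.143 pc.
M₁ = m₁ − 5 log₁₀ d₁ + 5 = 11.51 − 12.1125 + 5 = 4.3975.
M₂ = 11.88 − 8.7848 + 5 = 8.0952.
L₁/L₂ = 10^(0.4(M₂ − M₁)) = 10^(0.4 × 3.6977) = 10^1.47908 = 30.136.

L₁/L₂ = 30.1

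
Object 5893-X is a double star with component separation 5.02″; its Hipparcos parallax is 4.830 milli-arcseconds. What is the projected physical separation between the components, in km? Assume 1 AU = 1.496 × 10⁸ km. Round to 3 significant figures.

1.55 × 10^11 km

d = 1/p = 1/0.004830″ = 207.04 pc.
At distance d (pc), an angle of θ arcsec spans θ·d AU: s = 5.02 × 207.04 = 1039.3 AU.
= 1039.3 × 1.496 × 10⁸ km = 1.5548 × 10^11 km.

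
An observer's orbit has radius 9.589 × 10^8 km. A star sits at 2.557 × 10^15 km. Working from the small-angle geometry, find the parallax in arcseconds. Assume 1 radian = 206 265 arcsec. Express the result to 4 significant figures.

0.07735 arcsec

θ ≈ B/d = (9.589 × 10^8) / (2.557 × 10^15) = 3.7501 × 10^-7 rad.
In arcseconds: 3.7501 × 10^-7 × 206265 = 0.077351″.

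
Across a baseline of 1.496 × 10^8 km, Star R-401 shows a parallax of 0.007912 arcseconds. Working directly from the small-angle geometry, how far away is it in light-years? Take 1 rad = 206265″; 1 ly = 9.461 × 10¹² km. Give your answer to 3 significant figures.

412 ly

θ = 0.007912″ = 0.007912/206265 = 3.8358 × 10^-8 rad.
d = B/θ = (1.496 × 10^8) / (3.8358 × 10^-8) = 3.9001 × 10^15 km = (3.9001 × 10^15) / (9.461 × 10^12) ly = 412.23 ly.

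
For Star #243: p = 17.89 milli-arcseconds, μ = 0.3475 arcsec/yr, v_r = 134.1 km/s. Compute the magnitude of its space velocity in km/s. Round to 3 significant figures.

d = 1/p = 1/0.01789″ = 55.897 pc.
v_t = 4.740 μ d = 4.740 × 0.3475 × 55.897 = 92.071 km/s.
v = √(v_r² + v_t²) = √(134.1² + 92.071²) = √26459.9 = 162.66 km/s.

163 km/s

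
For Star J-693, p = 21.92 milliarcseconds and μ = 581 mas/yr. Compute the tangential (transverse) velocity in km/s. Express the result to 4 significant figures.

125.6 km/s

d = 1/p = 1/0.02192″ = 45.62 pc.
μ = 581 mas/yr = 0.581 ″/yr.
v_t = 4.74 × μ × d = 4.74 × 0.581 × 45.62 = 125.63 km/s.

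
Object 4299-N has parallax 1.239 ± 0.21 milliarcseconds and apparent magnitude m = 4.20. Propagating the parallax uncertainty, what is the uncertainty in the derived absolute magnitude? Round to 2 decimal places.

σ_M = 0.37 mag

M = m − 5 log₁₀ d + 5 = m + 5 log₁₀ p + 5, so ∂M/∂p = 5/(p ln 10).
σ_M = (5/ln 10) · (σ_p/p) = 2.1715 × 0.21/1.239 = 2.1715 × 0.16949 = 0.36805.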